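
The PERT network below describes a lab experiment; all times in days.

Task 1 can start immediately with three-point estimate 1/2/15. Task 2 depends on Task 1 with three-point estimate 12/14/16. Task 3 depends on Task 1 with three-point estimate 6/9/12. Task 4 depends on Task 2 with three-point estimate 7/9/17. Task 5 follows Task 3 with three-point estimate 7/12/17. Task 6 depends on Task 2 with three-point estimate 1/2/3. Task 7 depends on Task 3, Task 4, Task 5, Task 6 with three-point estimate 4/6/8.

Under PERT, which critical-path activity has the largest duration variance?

Task 1

te_Task 1 = (1 + 4·2 + 15)/6 = 24/6 = 4; σ²_Task 1 = ((15−1)/6)² = 5.444
te_Task 2 = (12 + 4·14 + 16)/6 = 84/6 = 14; σ²_Task 2 = ((16−12)/6)² = 0.444
te_Task 3 = (6 + 4·9 + 12)/6 = 54/6 = 9; σ²_Task 3 = ((12−6)/6)² = 1.000
te_Task 4 = (7 + 4·9 + 17)/6 = 60/6 = 10; σ²_Task 4 = ((17−7)/6)² = 2.778
te_Task 5 = (7 + 4·12 + 17)/6 = 72/6 = 12; σ²_Task 5 = ((17−7)/6)² = 2.778
te_Task 6 = (1 + 4·2 + 3)/6 = 12/6 = 2; σ²_Task 6 = ((3−1)/6)² = 0.111
te_Task 7 = (4 + 4·6 + 8)/6 = 36/6 = 6; σ²_Task 7 = ((8−4)/6)² = 0.444

Forward pass:
ES_Task 1 = 0; EF_Task 1 = 4
ES_Task 2 = 4; EF_Task 2 = 4+14 = 18
ES_Task 3 = 4; EF_Task 3 = 4+9 = 13
ES_Task 4 = 18; EF_Task 4 = 18+10 = 28
ES_Task 5 = 13; EF_Task 5 = 13+12 = 25
ES_Task 6 = 18; EF_Task 6 = 18+2 = 20
ES_Task 7 = max(EF_Task 3=13, EF_Task 4=28, EF_Task 5=25, EF_Task 6=20) = 28; EF_Task 7 = 28+6 = 34
Expected project duration μ = 34 days. Critical path: Task 1 → Task 2 → Task 4 → Task 7.

Variances on critical path: σ²_Task 1=5.444, σ²_Task 2=0.444, σ²_Task 4=2.778, σ²_Task 7=0.444.
Largest is σ²_Task 1 = 5.444.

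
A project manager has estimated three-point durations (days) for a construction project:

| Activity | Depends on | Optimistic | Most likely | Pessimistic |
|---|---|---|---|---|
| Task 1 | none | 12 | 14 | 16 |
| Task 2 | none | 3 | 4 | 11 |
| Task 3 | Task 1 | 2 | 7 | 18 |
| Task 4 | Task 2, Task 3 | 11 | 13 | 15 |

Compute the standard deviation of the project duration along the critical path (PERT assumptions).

te_Task 1 = (12 + 4·14 + 16)/6 = 84/6 = 14; σ²_Task 1 = ((16−12)/6)² = 0.444
te_Task 2 = (3 + 4·4 + 11)/6 = 30/6 = 5; σ²_Task 2 = ((11−3)/6)² = 1.778
te_Task 3 = (2 + 4·7 + 18)/6 = 48/6 = 8; σ²_Task 3 = ((18−2)/6)² = 7.111
te_Task 4 = (11 + 4·13 + 15)/6 = 78/6 = 13; σ²_Task 4 = ((15−11)/6)² = 0.444

Forward pass:
ES_Task 1 = 0; EF_Task 1 = 14
ES_Task 2 = 0; EF_Task 2 = 5
ES_Task 3 = 14; EF_Task 3 = 14+8 = 22
ES_Task 4 = max(EF_Task 2=5, EF_Task 3=22) = 22; EF_Task 4 = 22+13 = 35
Expected project duration μ = 35 days. Critical path: Task 1 → Task 3 → Task 4.

Variance along critical path = 0.444 + 7.111 + 0.444 = 8.000
σ = √8.000 = 2.828 days

2.83 days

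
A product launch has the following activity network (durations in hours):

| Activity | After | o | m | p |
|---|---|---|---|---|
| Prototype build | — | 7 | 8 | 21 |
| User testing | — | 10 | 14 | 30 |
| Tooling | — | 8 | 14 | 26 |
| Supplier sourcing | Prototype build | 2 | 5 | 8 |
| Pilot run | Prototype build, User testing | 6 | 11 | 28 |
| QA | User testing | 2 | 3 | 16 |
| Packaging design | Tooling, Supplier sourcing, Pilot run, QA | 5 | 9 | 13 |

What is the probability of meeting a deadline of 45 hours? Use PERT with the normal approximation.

te_Prototype build = (7 + 4·8 + 21)/6 = 60/6 = 10; σ²_Prototype build = ((21−7)/6)² = 5.444
te_User testing = (10 + 4·14 + 30)/6 = 96/6 = 16; σ²_User testing = ((30−10)/6)² = 11.111
te_Tooling = (8 + 4·14 + 26)/6 = 90/6 = 15; σ²_Tooling = ((26−8)/6)² = 9.000
te_Supplier sourcing = (2 + 4·5 + 8)/6 = 30/6 = 5; σ²_Supplier sourcing = ((8−2)/6)² = 1.000
te_Pilot run = (6 + 4·11 + 28)/6 = 78/6 = 13; σ²_Pilot run = ((28−6)/6)² = 13.444
te_QA = (2 + 4·3 + 16)/6 = 30/6 = 5; σ²_QA = ((16−2)/6)² = 5.444
te_Packaging design = (5 + 4·9 + 13)/6 = 54/6 = 9; σ²_Packaging design = ((13−5)/6)² = 1.778

Forward pass:
ES_Prototype build = 0; EF_Prototype build = 10
ES_User testing = 0; EF_User testing = 16
ES_Tooling = 0; EF_Tooling = 15
ES_Supplier sourcing = 10; EF_Supplier sourcing = 10+5 = 15
ES_Pilot run = max(EF_Prototype build=10, EF_User testing=16) = 16; EF_Pilot run = 16+13 = 29
ES_QA = 16; EF_QA = 16+5 = 21
ES_Packaging design = max(EF_Tooling=15, EF_Supplier sourcing=15, EF_Pilot run=29, EF_QA=21) = 29; EF_Packaging design = 29+9 = 38
Expected project duration μ = 38 hours. Critical path: User testing → Pilot run → Packaging design.

Variance along critical path = 11.111 + 13.444 + 1.778 = 26.333; σ = √26.333 = 5.132 hours.
Z = (45 − 38) / 5.132 = 1.364
P(T ≤ 45) = Φ(1.364) ≈ 0.914

0.914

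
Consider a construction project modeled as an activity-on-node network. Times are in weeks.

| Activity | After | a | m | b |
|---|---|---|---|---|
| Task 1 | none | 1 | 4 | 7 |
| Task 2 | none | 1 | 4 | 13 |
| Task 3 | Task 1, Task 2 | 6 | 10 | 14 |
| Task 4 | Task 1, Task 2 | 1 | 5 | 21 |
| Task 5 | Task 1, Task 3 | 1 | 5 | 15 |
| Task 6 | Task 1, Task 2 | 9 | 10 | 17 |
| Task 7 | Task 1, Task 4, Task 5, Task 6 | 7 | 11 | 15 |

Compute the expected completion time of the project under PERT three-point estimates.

32 weeks

te_Task 1 = (1 + 4·4 + 7)/6 = 24/6 = 4
te_Task 2 = (1 + 4·4 + 13)/6 = 30/6 = 5
te_Task 3 = (6 + 4·10 + 14)/6 = 60/6 = 10
te_Task 4 = (1 + 4·5 + 21)/6 = 42/6 = 7
te_Task 5 = (1 + 4·5 + 15)/6 = 36/6 = 6
te_Task 6 = (9 + 4·10 + 17)/6 = 66/6 = 11
te_Task 7 = (7 + 4·11 + 15)/6 = 66/6 = 11

Forward pass:
ES_Task 1 = 0; EF_Task 1 = 4
ES_Task 2 = 0; EF_Task 2 = 5
ES_Task 3 = max(EF_Task 1=4, EF_Task 2=5) = 5; EF_Task 3 = 5+10 = 15
ES_Task 4 = max(EF_Task 1=4, EF_Task 2=5) = 5; EF_Task 4 = 5+7 = 12
ES_Task 5 = max(EF_Task 1=4, EF_Task 3=15) = 15; EF_Task 5 = 15+6 = 21
ES_Task 6 = max(EF_Task 1=4, EF_Task 2=5) = 5; EF_Task 6 = 5+11 = 16
ES_Task 7 = max(EF_Task 1=4, EF_Task 4=12, EF_Task 5=21, EF_Task 6=16) = 21; EF_Task 7 = 21+11 = 32
Expected project duration μ = 32 weeks. Critical path: Task 2 → Task 3 → Task 5 → Task 7.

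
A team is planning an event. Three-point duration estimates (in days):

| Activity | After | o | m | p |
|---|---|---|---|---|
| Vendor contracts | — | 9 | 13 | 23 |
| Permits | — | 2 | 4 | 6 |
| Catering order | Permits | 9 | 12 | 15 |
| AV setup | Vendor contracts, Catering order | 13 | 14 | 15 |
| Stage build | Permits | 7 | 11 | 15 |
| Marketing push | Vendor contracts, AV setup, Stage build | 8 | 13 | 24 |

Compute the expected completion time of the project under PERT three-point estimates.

44 days

te_Vendor contracts = (9 + 4·13 + 23)/6 = 84/6 = 14
te_Permits = (2 + 4·4 + 6)/6 = 24/6 = 4
te_Catering order = (9 + 4·12 + 15)/6 = 72/6 = 12
te_AV setup = (13 + 4·14 + 15)/6 = 84/6 = 14
te_Stage build = (7 + 4·11 + 15)/6 = 66/6 = 11
te_Marketing push = (8 + 4·13 + 24)/6 = 84/6 = 14

Forward pass:
ES_Vendor contracts = 0; EF_Vendor contracts = 14
ES_Permits = 0; EF_Permits = 4
ES_Catering order = 4; EF_Catering order = 4+12 = 16
ES_AV setup = max(EF_Vendor contracts=14, EF_Catering order=16) = 16; EF_AV setup = 16+14 = 30
ES_Stage build = 4; EF_Stage build = 4+11 = 15
ES_Marketing push = max(EF_Vendor contracts=14, EF_AV setup=30, EF_Stage build=15) = 30; EF_Marketing push = 30+14 = 44
Expected project duration μ = 44 days. Critical path: Permits → Catering order → AV setup → Marketing push.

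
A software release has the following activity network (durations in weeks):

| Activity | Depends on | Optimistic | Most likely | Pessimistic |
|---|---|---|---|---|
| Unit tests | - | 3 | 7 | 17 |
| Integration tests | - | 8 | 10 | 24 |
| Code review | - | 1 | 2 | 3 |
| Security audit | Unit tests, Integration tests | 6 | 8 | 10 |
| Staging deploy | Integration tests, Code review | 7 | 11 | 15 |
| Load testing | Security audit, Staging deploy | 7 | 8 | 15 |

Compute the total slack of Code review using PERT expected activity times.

te_Unit tests = (3 + 4·7 + 17)/6 = 48/6 = 8
te_Integration tests = (8 + 4·10 + 24)/6 = 72/6 = 12
te_Code review = (1 + 4·2 + 3)/6 = 12/6 = 2
te_Security audit = (6 + 4·8 + 10)/6 = 48/6 = 8
te_Staging deploy = (7 + 4·11 + 15)/6 = 66/6 = 11
te_Load testing = (7 + 4·8 + 15)/6 = 54/6 = 9

Forward pass:
ES_Unit tests = 0; EF_Unit tests = 8
ES_Integration tests = 0; EF_Integration tests = 12
ES_Code review = 0; EF_Code review = 2
ES_Security audit = max(EF_Unit tests=8, EF_Integration tests=12) = 12; EF_Security audit = 12+8 = 20
ES_Staging deploy = max(EF_Integration tests=12, EF_Code review=2) = 12; EF_Staging deploy = 12+11 = 23
ES_Load testing = max(EF_Security audit=20, EF_Staging deploy=23) = 23; EF_Load testing = 23+9 = 32
Expected project duration μ = 32 weeks. Critical path: Integration tests → Staging deploy → Load testing.

Backward pass:
LF_Load testing = 32; LS_Load testing = 32−9 = 23
LF_Staging deploy = LS_Load testing = 23; LS_Staging deploy = 23−11 = 12
LF_Security audit = LS_Load testing = 23; LS_Security audit = 23−8 = 15
LF_Code review = LS_Staging deploy = 12; LS_Code review = 12−2 = 10
LF_Integration tests = min(LS_Security audit=15, LS_Staging deploy=12) = 12; LS_Integration tests = 12−12 = 0
LF_Unit tests = LS_Security audit = 15; LS_Unit tests = 15−8 = 7
Slack_Code review = LS_Code review − ES_Code review = 10 − 0 = 10

10 weeks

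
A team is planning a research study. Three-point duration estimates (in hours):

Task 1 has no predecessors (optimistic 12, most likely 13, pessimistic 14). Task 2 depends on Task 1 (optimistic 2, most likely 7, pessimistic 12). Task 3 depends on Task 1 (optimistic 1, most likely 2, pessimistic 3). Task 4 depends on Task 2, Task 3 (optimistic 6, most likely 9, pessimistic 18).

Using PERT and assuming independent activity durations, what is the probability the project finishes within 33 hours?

te_Task 1 = (12 + 4·13 + 14)/6 = 78/6 = 13; σ²_Task 1 = ((14−12)/6)² = 0.111
te_Task 2 = (2 + 4·7 + 12)/6 = 42/6 = 7; σ²_Task 2 = ((12−2)/6)² = 2.778
te_Task 3 = (1 + 4·2 + 3)/6 = 12/6 = 2; σ²_Task 3 = ((3−1)/6)² = 0.111
te_Task 4 = (6 + 4·9 + 18)/6 = 60/6 = 10; σ²_Task 4 = ((18−6)/6)² = 4.000

Forward pass:
ES_Task 1 = 0; EF_Task 1 = 13
ES_Task 2 = 13; EF_Task 2 = 13+7 = 20
ES_Task 3 = 13; EF_Task 3 = 13+2 = 15
ES_Task 4 = max(EF_Task 2=20, EF_Task 3=15) = 20; EF_Task 4 = 20+10 = 30
Expected project duration μ = 30 hours. Critical path: Task 1 → Task 2 → Task 4.

Variance along critical path = 0.111 + 2.778 + 4.000 = 6.889; σ = √6.889 = 2.625 hours.
Z = (33 − 30) / 2.625 = 1.143
P(T ≤ 33) = Φ(1.143) ≈ 0.873

0.873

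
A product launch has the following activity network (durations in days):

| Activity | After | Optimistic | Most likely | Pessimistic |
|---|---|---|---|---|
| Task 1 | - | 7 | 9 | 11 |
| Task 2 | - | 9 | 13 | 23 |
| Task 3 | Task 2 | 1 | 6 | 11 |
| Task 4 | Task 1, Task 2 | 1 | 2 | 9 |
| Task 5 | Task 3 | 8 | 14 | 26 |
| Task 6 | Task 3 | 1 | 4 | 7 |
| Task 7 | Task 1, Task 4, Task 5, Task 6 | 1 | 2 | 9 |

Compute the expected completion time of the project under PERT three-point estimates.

38 days

te_Task 1 = (7 + 4·9 + 11)/6 = 54/6 = 9
te_Task 2 = (9 + 4·13 + 23)/6 = 84/6 = 14
te_Task 3 = (1 + 4·6 + 11)/6 = 36/6 = 6
te_Task 4 = (1 + 4·2 + 9)/6 = 18/6 = 3
te_Task 5 = (8 + 4·14 + 26)/6 = 90/6 = 15
te_Task 6 = (1 + 4·4 + 7)/6 = 24/6 = 4
te_Task 7 = (1 + 4·2 + 9)/6 = 18/6 = 3

Forward pass:
ES_Task 1 = 0; EF_Task 1 = 9
ES_Task 2 = 0; EF_Task 2 = 14
ES_Task 3 = 14; EF_Task 3 = 14+6 = 20
ES_Task 4 = max(EF_Task 1=9, EF_Task 2=14) = 14; EF_Task 4 = 14+3 = 17
ES_Task 5 = 20; EF_Task 5 = 20+15 = 35
ES_Task 6 = 20; EF_Task 6 = 20+4 = 24
ES_Task 7 = max(EF_Task 1=9, EF_Task 4=17, EF_Task 5=35, EF_Task 6=24) = 35; EF_Task 7 = 35+3 = 38
Expected project duration μ = 38 days. Critical path: Task 2 → Task 3 → Task 5 → Task 7.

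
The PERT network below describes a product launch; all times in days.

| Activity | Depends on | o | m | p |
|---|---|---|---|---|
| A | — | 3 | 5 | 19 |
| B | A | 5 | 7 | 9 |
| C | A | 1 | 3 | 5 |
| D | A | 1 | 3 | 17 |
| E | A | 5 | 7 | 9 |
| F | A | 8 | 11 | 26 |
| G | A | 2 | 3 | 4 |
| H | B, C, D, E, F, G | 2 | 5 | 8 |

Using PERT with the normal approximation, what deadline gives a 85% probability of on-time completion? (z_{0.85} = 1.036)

29.3 days

te_A = (3 + 4·5 + 19)/6 = 42/6 = 7; σ²_A = ((19−3)/6)² = 7.111
te_B = (5 + 4·7 + 9)/6 = 42/6 = 7; σ²_B = ((9−5)/6)² = 0.444
te_C = (1 + 4·3 + 5)/6 = 18/6 = 3; σ²_C = ((5−1)/6)² = 0.444
te_D = (1 + 4·3 + 17)/6 = 30/6 = 5; σ²_D = ((17−1)/6)² = 7.111
te_E = (5 + 4·7 + 9)/6 = 42/6 = 7; σ²_E = ((9−5)/6)² = 0.444
te_F = (8 + 4·11 + 26)/6 = 78/6 = 13; σ²_F = ((26−8)/6)² = 9.000
te_G = (2 + 4·3 + 4)/6 = 18/6 = 3; σ²_G = ((4−2)/6)² = 0.111
te_H = (2 + 4·5 + 8)/6 = 30/6 = 5; σ²_H = ((8−2)/6)² = 1.000

Forward pass:
ES_A = 0; EF_A = 7
ES_B = 7; EF_B = 7+7 = 14
ES_C = 7; EF_C = 7+3 = 10
ES_D = 7; EF_D = 7+5 = 12
ES_E = 7; EF_E = 7+7 = 14
ES_F = 7; EF_F = 7+13 = 20
ES_G = 7; EF_G = 7+3 = 10
ES_H = max(EF_B=14, EF_C=10, EF_D=12, EF_E=14, EF_F=20, EF_G=10) = 20; EF_H = 20+5 = 25
Expected project duration μ = 25 days. Critical path: A → F → H.

Variance along critical path = 7.111 + 9.000 + 1.000 = 17.111; σ = 4.137 days.
D = μ + z·σ = 25 + 1.036·4.137 = 29.3 days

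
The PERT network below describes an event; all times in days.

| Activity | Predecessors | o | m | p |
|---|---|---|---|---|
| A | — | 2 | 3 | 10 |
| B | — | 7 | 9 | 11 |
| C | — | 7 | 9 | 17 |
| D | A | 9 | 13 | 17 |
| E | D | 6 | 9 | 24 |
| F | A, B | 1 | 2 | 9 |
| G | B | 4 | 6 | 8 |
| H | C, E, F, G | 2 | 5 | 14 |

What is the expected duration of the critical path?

34 days

te_A = (2 + 4·3 + 10)/6 = 24/6 = 4
te_B = (7 + 4·9 + 11)/6 = 54/6 = 9
te_C = (7 + 4·9 + 17)/6 = 60/6 = 10
te_D = (9 + 4·13 + 17)/6 = 78/6 = 13
te_E = (6 + 4·9 + 24)/6 = 66/6 = 11
te_F = (1 + 4·2 + 9)/6 = 18/6 = 3
te_G = (4 + 4·6 + 8)/6 = 36/6 = 6
te_H = (2 + 4·5 + 14)/6 = 36/6 = 6

Forward pass:
ES_A = 0; EF_A = 4
ES_B = 0; EF_B = 9
ES_C = 0; EF_C = 10
ES_D = 4; EF_D = 4+13 = 17
ES_E = 17; EF_E = 17+11 = 28
ES_F = max(EF_A=4, EF_B=9) = 9; EF_F = 9+3 = 12
ES_G = 9; EF_G = 9+6 = 15
ES_H = max(EF_C=10, EF_E=28, EF_F=12, EF_G=15) = 28; EF_H = 28+6 = 34
Expected project duration μ = 34 days. Critical path: A → D → E → H.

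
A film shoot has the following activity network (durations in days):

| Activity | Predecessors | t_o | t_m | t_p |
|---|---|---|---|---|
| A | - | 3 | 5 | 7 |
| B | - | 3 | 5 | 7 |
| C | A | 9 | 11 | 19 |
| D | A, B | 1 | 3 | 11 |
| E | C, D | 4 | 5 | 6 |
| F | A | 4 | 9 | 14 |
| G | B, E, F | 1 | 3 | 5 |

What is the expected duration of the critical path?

te_A = (3 + 4·5 + 7)/6 = 30/6 = 5
te_B = (3 + 4·5 + 7)/6 = 30/6 = 5
te_C = (9 + 4·11 + 19)/6 = 72/6 = 12
te_D = (1 + 4·3 + 11)/6 = 24/6 = 4
te_E = (4 + 4·5 + 6)/6 = 30/6 = 5
te_F = (4 + 4·9 + 14)/6 = 54/6 = 9
te_G = (1 + 4·3 + 5)/6 = 18/6 = 3

Forward pass:
ES_A = 0; EF_A = 5
ES_B = 0; EF_B = 5
ES_C = 5; EF_C = 5+12 = 17
ES_D = max(EF_A=5, EF_B=5) = 5; EF_D = 5+4 = 9
ES_E = max(EF_C=17, EF_D=9) = 17; EF_E = 17+5 = 22
ES_F = 5; EF_F = 5+9 = 14
ES_G = max(EF_B=5, EF_E=22, EF_F=14) = 22; EF_G = 22+3 = 25
Expected project duration μ = 25 days. Critical path: A → C → E → G.

25 days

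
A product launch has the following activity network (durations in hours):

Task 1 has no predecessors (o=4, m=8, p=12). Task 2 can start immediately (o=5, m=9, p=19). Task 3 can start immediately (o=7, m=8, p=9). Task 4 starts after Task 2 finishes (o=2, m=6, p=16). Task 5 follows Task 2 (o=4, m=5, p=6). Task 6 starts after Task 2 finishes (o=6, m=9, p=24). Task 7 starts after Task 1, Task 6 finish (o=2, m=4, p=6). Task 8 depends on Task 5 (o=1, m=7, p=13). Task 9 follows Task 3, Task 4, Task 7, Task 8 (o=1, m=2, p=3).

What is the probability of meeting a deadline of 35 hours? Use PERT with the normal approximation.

te_Task 1 = (4 + 4·8 + 12)/6 = 48/6 = 8; σ²_Task 1 = ((12−4)/6)² = 1.778
te_Task 2 = (5 + 4·9 + 19)/6 = 60/6 = 10; σ²_Task 2 = ((19−5)/6)² = 5.444
te_Task 3 = (7 + 4·8 + 9)/6 = 48/6 = 8; σ²_Task 3 = ((9−7)/6)² = 0.111
te_Task 4 = (2 + 4·6 + 16)/6 = 42/6 = 7; σ²_Task 4 = ((16−2)/6)² = 5.444
te_Task 5 = (4 + 4·5 + 6)/6 = 30/6 = 5; σ²_Task 5 = ((6−4)/6)² = 0.111
te_Task 6 = (6 + 4·9 + 24)/6 = 66/6 = 11; σ²_Task 6 = ((24−6)/6)² = 9.000
te_Task 7 = (2 + 4·4 + 6)/6 = 24/6 = 4; σ²_Task 7 = ((6−2)/6)² = 0.444
te_Task 8 = (1 + 4·7 + 13)/6 = 42/6 = 7; σ²_Task 8 = ((13−1)/6)² = 4.000
te_Task 9 = (1 + 4·2 + 3)/6 = 12/6 = 2; σ²_Task 9 = ((3−1)/6)² = 0.111

Forward pass:
ES_Task 1 = 0; EF_Task 1 = 8
ES_Task 2 = 0; EF_Task 2 = 10
ES_Task 3 = 0; EF_Task 3 = 8
ES_Task 4 = 10; EF_Task 4 = 10+7 = 17
ES_Task 5 = 10; EF_Task 5 = 10+5 = 15
ES_Task 6 = 10; EF_Task 6 = 10+11 = 21
ES_Task 7 = max(EF_Task 1=8, EF_Task 6=21) = 21; EF_Task 7 = 21+4 = 25
ES_Task 8 = 15; EF_Task 8 = 15+7 = 22
ES_Task 9 = max(EF_Task 3=8, EF_Task 4=17, EF_Task 7=25, EF_Task 8=22) = 25; EF_Task 9 = 25+2 = 27
Expected project duration μ = 27 hours. Critical path: Task 2 → Task 6 → Task 7 → Task 9.

Variance along critical path = 5.444 + 9.000 + 0.444 + 0.111 = 15.000; σ = √15.000 = 3.873 hours.
Z = (35 − 27) / 3.873 = 2.066
P(T ≤ 35) = Φ(2.066) ≈ 0.981

0.981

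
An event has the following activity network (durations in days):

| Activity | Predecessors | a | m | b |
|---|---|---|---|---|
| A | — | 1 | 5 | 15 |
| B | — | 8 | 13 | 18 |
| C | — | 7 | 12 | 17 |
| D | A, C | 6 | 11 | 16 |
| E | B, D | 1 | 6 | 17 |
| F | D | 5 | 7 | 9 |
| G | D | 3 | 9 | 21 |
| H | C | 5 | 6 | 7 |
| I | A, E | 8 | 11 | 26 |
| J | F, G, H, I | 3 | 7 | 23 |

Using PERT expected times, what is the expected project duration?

te_A = (1 + 4·5 + 15)/6 = 36/6 = 6
te_B = (8 + 4·13 + 18)/6 = 78/6 = 13
te_C = (7 + 4·12 + 17)/6 = 72/6 = 12
te_D = (6 + 4·11 + 16)/6 = 66/6 = 11
te_E = (1 + 4·6 + 17)/6 = 42/6 = 7
te_F = (5 + 4·7 + 9)/6 = 42/6 = 7
te_G = (3 + 4·9 + 21)/6 = 60/6 = 10
te_H = (5 + 4·6 + 7)/6 = 36/6 = 6
te_I = (8 + 4·11 + 26)/6 = 78/6 = 13
te_J = (3 + 4·7 + 23)/6 = 54/6 = 9

Forward pass:
ES_A = 0; EF_A = 6
ES_B = 0; EF_B = 13
ES_C = 0; EF_C = 12
ES_D = max(EF_A=6, EF_C=12) = 12; EF_D = 12+11 = 23
ES_E = max(EF_B=13, EF_D=23) = 23; EF_E = 23+7 = 30
ES_F = 23; EF_F = 23+7 = 30
ES_G = 23; EF_G = 23+10 = 33
ES_H = 12; EF_H = 12+6 = 18
ES_I = max(EF_A=6, EF_E=30) = 30; EF_I = 30+13 = 43
ES_J = max(EF_F=30, EF_G=33, EF_H=18, EF_I=43) = 43; EF_J = 43+9 = 52
Expected project duration μ = 52 days. Critical path: C → D → E → I → J.

52 days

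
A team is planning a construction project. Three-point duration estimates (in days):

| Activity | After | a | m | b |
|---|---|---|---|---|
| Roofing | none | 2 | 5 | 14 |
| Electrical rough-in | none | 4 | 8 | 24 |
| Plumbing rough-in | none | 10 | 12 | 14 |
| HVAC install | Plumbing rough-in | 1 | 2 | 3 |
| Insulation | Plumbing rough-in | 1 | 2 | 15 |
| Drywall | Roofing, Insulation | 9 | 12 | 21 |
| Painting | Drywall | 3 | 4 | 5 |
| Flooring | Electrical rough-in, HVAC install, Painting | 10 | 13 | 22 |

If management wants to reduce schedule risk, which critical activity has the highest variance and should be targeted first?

te_Roofing = (2 + 4·5 + 14)/6 = 36/6 = 6; σ²_Roofing = ((14−2)/6)² = 4.000
te_Electrical rough-in = (4 + 4·8 + 24)/6 = 60/6 = 10; σ²_Electrical rough-in = ((24−4)/6)² = 11.111
te_Plumbing rough-in = (10 + 4·12 + 14)/6 = 72/6 = 12; σ²_Plumbing rough-in = ((14−10)/6)² = 0.444
te_HVAC install = (1 + 4·2 + 3)/6 = 12/6 = 2; σ²_HVAC install = ((3−1)/6)² = 0.111
te_Insulation = (1 + 4·2 + 15)/6 = 24/6 = 4; σ²_Insulation = ((15−1)/6)² = 5.444
te_Drywall = (9 + 4·12 + 21)/6 = 78/6 = 13; σ²_Drywall = ((21−9)/6)² = 4.000
te_Painting = (3 + 4·4 + 5)/6 = 24/6 = 4; σ²_Painting = ((5−3)/6)² = 0.111
te_Flooring = (10 + 4·13 + 22)/6 = 84/6 = 14; σ²_Flooring = ((22−10)/6)² = 4.000

Forward pass:
ES_Roofing = 0; EF_Roofing = 6
ES_Electrical rough-in = 0; EF_Electrical rough-in = 10
ES_Plumbing rough-in = 0; EF_Plumbing rough-in = 12
ES_HVAC install = 12; EF_HVAC install = 12+2 = 14
ES_Insulation = 12; EF_Insulation = 12+4 = 16
ES_Drywall = max(EF_Roofing=6, EF_Insulation=16) = 16; EF_Drywall = 16+13 = 29
ES_Painting = 29; EF_Painting = 29+4 = 33
ES_Flooring = max(EF_Electrical rough-in=10, EF_HVAC install=14, EF_Painting=33) = 33; EF_Flooring = 33+14 = 47
Expected project duration μ = 47 days. Critical path: Plumbing rough-in → Insulation → Drywall → Painting → Flooring.

Variances on critical path: σ²_Plumbing rough-in=0.444, σ²_Insulation=5.444, σ²_Drywall=4.000, σ²_Painting=0.111, σ²_Flooring=4.000.
Largest is σ²_Insulation = 5.444.

Insulation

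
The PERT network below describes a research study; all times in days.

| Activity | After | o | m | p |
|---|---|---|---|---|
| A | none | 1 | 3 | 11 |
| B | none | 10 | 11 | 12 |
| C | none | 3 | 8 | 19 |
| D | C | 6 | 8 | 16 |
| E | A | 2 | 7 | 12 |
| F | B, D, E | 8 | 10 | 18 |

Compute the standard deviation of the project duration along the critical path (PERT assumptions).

3.56 days

te_A = (1 + 4·3 + 11)/6 = 24/6 = 4; σ²_A = ((11−1)/6)² = 2.778
te_B = (10 + 4·11 + 12)/6 = 66/6 = 11; σ²_B = ((12−10)/6)² = 0.111
te_C = (3 + 4·8 + 19)/6 = 54/6 = 9; σ²_C = ((19−3)/6)² = 7.111
te_D = (6 + 4·8 + 16)/6 = 54/6 = 9; σ²_D = ((16−6)/6)² = 2.778
te_E = (2 + 4·7 + 12)/6 = 42/6 = 7; σ²_E = ((12−2)/6)² = 2.778
te_F = (8 + 4·10 + 18)/6 = 66/6 = 11; σ²_F = ((18−8)/6)² = 2.778

Forward pass:
ES_A = 0; EF_A = 4
ES_B = 0; EF_B = 11
ES_C = 0; EF_C = 9
ES_D = 9; EF_D = 9+9 = 18
ES_E = 4; EF_E = 4+7 = 11
ES_F = max(EF_B=11, EF_D=18, EF_E=11) = 18; EF_F = 18+11 = 29
Expected project duration μ = 29 days. Critical path: C → D → F.

Variance along critical path = 7.111 + 2.778 + 2.778 = 12.667
σ = √12.667 = 3.559 days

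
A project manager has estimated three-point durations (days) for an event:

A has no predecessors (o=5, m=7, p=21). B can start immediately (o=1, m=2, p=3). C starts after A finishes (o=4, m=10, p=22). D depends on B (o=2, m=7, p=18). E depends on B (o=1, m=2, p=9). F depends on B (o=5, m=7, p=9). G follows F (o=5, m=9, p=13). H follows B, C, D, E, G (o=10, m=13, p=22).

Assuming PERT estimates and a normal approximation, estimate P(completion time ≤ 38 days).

te_A = (5 + 4·7 + 21)/6 = 54/6 = 9; σ²_A = ((21−5)/6)² = 7.111
te_B = (1 + 4·2 + 3)/6 = 12/6 = 2; σ²_B = ((3−1)/6)² = 0.111
te_C = (4 + 4·10 + 22)/6 = 66/6 = 11; σ²_C = ((22−4)/6)² = 9.000
te_D = (2 + 4·7 + 18)/6 = 48/6 = 8; σ²_D = ((18−2)/6)² = 7.111
te_E = (1 + 4·2 + 9)/6 = 18/6 = 3; σ²_E = ((9−1)/6)² = 1.778
te_F = (5 + 4·7 + 9)/6 = 42/6 = 7; σ²_F = ((9−5)/6)² = 0.444
te_G = (5 + 4·9 + 13)/6 = 54/6 = 9; σ²_G = ((13−5)/6)² = 1.778
te_H = (10 + 4·13 + 22)/6 = 84/6 = 14; σ²_H = ((22−10)/6)² = 4.000

Forward pass:
ES_A = 0; EF_A = 9
ES_B = 0; EF_B = 2
ES_C = 9; EF_C = 9+11 = 20
ES_D = 2; EF_D = 2+8 = 10
ES_E = 2; EF_E = 2+3 = 5
ES_F = 2; EF_F = 2+7 = 9
ES_G = 9; EF_G = 9+9 = 18
ES_H = max(EF_B=2, EF_C=20, EF_D=10, EF_E=5, EF_G=18) = 20; EF_H = 20+14 = 34
Expected project duration μ = 34 days. Critical path: A → C → H.

Variance along critical path = 7.111 + 9.000 + 4.000 = 20.111; σ = √20.111 = 4.485 days.
Z = (38 − 34) / 4.485 = 0.892
P(T ≤ 38) = Φ(0.892) ≈ 0.814

0.814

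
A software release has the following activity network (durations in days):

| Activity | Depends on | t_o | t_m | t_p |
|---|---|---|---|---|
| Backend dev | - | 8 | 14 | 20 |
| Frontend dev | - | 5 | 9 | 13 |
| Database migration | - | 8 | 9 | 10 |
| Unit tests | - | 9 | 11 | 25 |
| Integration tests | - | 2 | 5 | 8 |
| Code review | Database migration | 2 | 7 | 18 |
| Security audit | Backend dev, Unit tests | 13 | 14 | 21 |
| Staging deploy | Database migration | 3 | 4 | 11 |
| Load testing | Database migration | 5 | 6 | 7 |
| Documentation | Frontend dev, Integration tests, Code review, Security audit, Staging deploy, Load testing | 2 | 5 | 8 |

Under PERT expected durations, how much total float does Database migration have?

te_Backend dev = (8 + 4·14 + 20)/6 = 84/6 = 14
te_Frontend dev = (5 + 4·9 + 13)/6 = 54/6 = 9
te_Database migration = (8 + 4·9 + 10)/6 = 54/6 = 9
te_Unit tests = (9 + 4·11 + 25)/6 = 78/6 = 13
te_Integration tests = (2 + 4·5 + 8)/6 = 30/6 = 5
te_Code review = (2 + 4·7 + 18)/6 = 48/6 = 8
te_Security audit = (13 + 4·14 + 21)/6 = 90/6 = 15
te_Staging deploy = (3 + 4·4 + 11)/6 = 30/6 = 5
te_Load testing = (5 + 4·6 + 7)/6 = 36/6 = 6
te_Documentation = (2 + 4·5 + 8)/6 = 30/6 = 5

Forward pass:
ES_Backend dev = 0; EF_Backend dev = 14
ES_Frontend dev = 0; EF_Frontend dev = 9
ES_Database migration = 0; EF_Database migration = 9
ES_Unit tests = 0; EF_Unit tests = 13
ES_Integration tests = 0; EF_Integration tests = 5
ES_Code review = 9; EF_Code review = 9+8 = 17
ES_Security audit = max(EF_Backend dev=14, EF_Unit tests=13) = 14; EF_Security audit = 14+15 = 29
ES_Staging deploy = 9; EF_Staging deploy = 9+5 = 14
ES_Load testing = 9; EF_Load testing = 9+6 = 15
ES_Documentation = max(EF_Frontend dev=9, EF_Integration tests=5, EF_Code review=17, EF_Security audit=29, EF_Staging deploy=14, EF_Load testing=15) = 29; EF_Documentation = 29+5 = 34
Expected project duration μ = 34 days. Critical path: Backend dev → Security audit → Documentation.

Backward pass:
LF_Documentation = 34; LS_Documentation = 34−5 = 29
LF_Load testing = LS_Documentation = 29; LS_Load testing = 29−6 = 23
LF_Staging deploy = LS_Documentation = 29; LS_Staging deploy = 29−5 = 24
LF_Security audit = LS_Documentation = 29; LS_Security audit = 29−15 = 14
LF_Code review = LS_Documentation = 29; LS_Code review = 29−8 = 21
LF_Integration tests = LS_Documentation = 29; LS_Integration tests = 29−5 = 24
LF_Unit tests = LS_Security audit = 14; LS_Unit tests = 14−13 = 1
LF_Database migration = min(LS_Code review=21, LS_Staging deploy=24, LS_Load testing=23) = 21; LS_Database migration = 21−9 = 12
LF_Frontend dev = LS_Documentation = 29; LS_Frontend dev = 29−9 = 20
LF_Backend dev = LS_Security audit = 14; LS_Backend dev = 14−14 = 0
Slack_Database migration = LS_Database migration − ES_Database migration = 12 − 0 = 12

12 days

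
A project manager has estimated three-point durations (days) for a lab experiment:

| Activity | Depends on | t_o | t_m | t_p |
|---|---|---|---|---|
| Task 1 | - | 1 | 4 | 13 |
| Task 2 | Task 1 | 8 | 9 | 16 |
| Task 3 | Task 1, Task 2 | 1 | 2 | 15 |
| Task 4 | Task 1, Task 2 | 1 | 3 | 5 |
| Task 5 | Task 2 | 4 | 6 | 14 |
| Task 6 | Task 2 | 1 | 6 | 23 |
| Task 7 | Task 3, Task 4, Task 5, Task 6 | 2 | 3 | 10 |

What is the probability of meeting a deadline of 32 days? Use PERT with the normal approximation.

0.862

te_Task 1 = (1 + 4·4 + 13)/6 = 30/6 = 5; σ²_Task 1 = ((13−1)/6)² = 4.000
te_Task 2 = (8 + 4·9 + 16)/6 = 60/6 = 10; σ²_Task 2 = ((16−8)/6)² = 1.778
te_Task 3 = (1 + 4·2 + 15)/6 = 24/6 = 4; σ²_Task 3 = ((15−1)/6)² = 5.444
te_Task 4 = (1 + 4·3 + 5)/6 = 18/6 = 3; σ²_Task 4 = ((5−1)/6)² = 0.444
te_Task 5 = (4 + 4·6 + 14)/6 = 42/6 = 7; σ²_Task 5 = ((14−4)/6)² = 2.778
te_Task 6 = (1 + 4·6 + 23)/6 = 48/6 = 8; σ²_Task 6 = ((23−1)/6)² = 13.444
te_Task 7 = (2 + 4·3 + 10)/6 = 24/6 = 4; σ²_Task 7 = ((10−2)/6)² = 1.778

Forward pass:
ES_Task 1 = 0; EF_Task 1 = 5
ES_Task 2 = 5; EF_Task 2 = 5+10 = 15
ES_Task 3 = max(EF_Task 1=5, EF_Task 2=15) = 15; EF_Task 3 = 15+4 = 19
ES_Task 4 = max(EF_Task 1=5, EF_Task 2=15) = 15; EF_Task 4 = 15+3 = 18
ES_Task 5 = 15; EF_Task 5 = 15+7 = 22
ES_Task 6 = 15; EF_Task 6 = 15+8 = 23
ES_Task 7 = max(EF_Task 3=19, EF_Task 4=18, EF_Task 5=22, EF_Task 6=23) = 23; EF_Task 7 = 23+4 = 27
Expected project duration μ = 27 days. Critical path: Task 1 → Task 2 → Task 6 → Task 7.

Variance along critical path = 4.000 + 1.778 + 13.444 + 1.778 = 21.000; σ = √21.000 = 4.583 days.
Z = (32 − 27) / 4.583 = 1.091
P(T ≤ 32) = Φ(1.091) ≈ 0.862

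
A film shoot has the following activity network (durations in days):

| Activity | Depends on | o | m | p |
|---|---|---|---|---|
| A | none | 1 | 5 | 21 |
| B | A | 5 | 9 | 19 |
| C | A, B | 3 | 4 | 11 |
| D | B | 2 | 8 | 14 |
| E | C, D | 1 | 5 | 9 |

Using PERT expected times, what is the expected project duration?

30 days

te_A = (1 + 4·5 + 21)/6 = 42/6 = 7
te_B = (5 + 4·9 + 19)/6 = 60/6 = 10
te_C = (3 + 4·4 + 11)/6 = 30/6 = 5
te_D = (2 + 4·8 + 14)/6 = 48/6 = 8
te_E = (1 + 4·5 + 9)/6 = 30/6 = 5

Forward pass:
ES_A = 0; EF_A = 7
ES_B = 7; EF_B = 7+10 = 17
ES_C = max(EF_A=7, EF_B=17) = 17; EF_C = 17+5 = 22
ES_D = 17; EF_D = 17+8 = 25
ES_E = max(EF_C=22, EF_D=25) = 25; EF_E = 25+5 = 30
Expected project duration μ = 30 days. Critical path: A → B → D → E.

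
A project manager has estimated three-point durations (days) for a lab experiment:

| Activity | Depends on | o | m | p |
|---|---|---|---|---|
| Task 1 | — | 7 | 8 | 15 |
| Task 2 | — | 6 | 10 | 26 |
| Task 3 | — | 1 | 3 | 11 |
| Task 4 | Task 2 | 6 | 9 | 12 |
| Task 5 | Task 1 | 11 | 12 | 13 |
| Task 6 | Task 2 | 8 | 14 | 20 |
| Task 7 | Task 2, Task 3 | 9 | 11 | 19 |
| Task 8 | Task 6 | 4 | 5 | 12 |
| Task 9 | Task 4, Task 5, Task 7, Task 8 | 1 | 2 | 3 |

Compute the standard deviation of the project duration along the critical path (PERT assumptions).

te_Task 1 = (7 + 4·8 + 15)/6 = 54/6 = 9; σ²_Task 1 = ((15−7)/6)² = 1.778
te_Task 2 = (6 + 4·10 + 26)/6 = 72/6 = 12; σ²_Task 2 = ((26−6)/6)² = 11.111
te_Task 3 = (1 + 4·3 + 11)/6 = 24/6 = 4; σ²_Task 3 = ((11−1)/6)² = 2.778
te_Task 4 = (6 + 4·9 + 12)/6 = 54/6 = 9; σ²_Task 4 = ((12−6)/6)² = 1.000
te_Task 5 = (11 + 4·12 + 13)/6 = 72/6 = 12; σ²_Task 5 = ((13−11)/6)² = 0.111
te_Task 6 = (8 + 4·14 + 20)/6 = 84/6 = 14; σ²_Task 6 = ((20−8)/6)² = 4.000
te_Task 7 = (9 + 4·11 + 19)/6 = 72/6 = 12; σ²_Task 7 = ((19−9)/6)² = 2.778
te_Task 8 = (4 + 4·5 + 12)/6 = 36/6 = 6; σ²_Task 8 = ((12−4)/6)² = 1.778
te_Task 9 = (1 + 4·2 + 3)/6 = 12/6 = 2; σ²_Task 9 = ((3−1)/6)² = 0.111

Forward pass:
ES_Task 1 = 0; EF_Task 1 = 9
ES_Task 2 = 0; EF_Task 2 = 12
ES_Task 3 = 0; EF_Task 3 = 4
ES_Task 4 = 12; EF_Task 4 = 12+9 = 21
ES_Task 5 = 9; EF_Task 5 = 9+12 = 21
ES_Task 6 = 12; EF_Task 6 = 12+14 = 26
ES_Task 7 = max(EF_Task 2=12, EF_Task 3=4) = 12; EF_Task 7 = 12+12 = 24
ES_Task 8 = 26; EF_Task 8 = 26+6 = 32
ES_Task 9 = max(EF_Task 4=21, EF_Task 5=21, EF_Task 7=24, EF_Task 8=32) = 32; EF_Task 9 = 32+2 = 34
Expected project duration μ = 34 days. Critical path: Task 2 → Task 6 → Task 8 → Task 9.

Variance along critical path = 11.111 + 4.000 + 1.778 + 0.111 = 17.000
σ = √17.000 = 4.123 days

4.12 days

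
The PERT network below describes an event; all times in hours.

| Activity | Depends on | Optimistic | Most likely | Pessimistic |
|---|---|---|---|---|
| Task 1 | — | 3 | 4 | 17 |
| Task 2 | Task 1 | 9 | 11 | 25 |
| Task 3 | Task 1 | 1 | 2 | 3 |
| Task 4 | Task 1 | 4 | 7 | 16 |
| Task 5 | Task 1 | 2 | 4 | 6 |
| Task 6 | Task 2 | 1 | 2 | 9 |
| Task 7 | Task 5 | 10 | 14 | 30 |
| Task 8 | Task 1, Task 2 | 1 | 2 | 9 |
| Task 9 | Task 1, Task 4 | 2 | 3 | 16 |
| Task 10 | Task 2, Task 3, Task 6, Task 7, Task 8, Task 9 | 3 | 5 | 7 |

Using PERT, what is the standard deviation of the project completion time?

4.18 hours

te_Task 1 = (3 + 4·4 + 17)/6 = 36/6 = 6; σ²_Task 1 = ((17−3)/6)² = 5.444
te_Task 2 = (9 + 4·11 + 25)/6 = 78/6 = 13; σ²_Task 2 = ((25−9)/6)² = 7.111
te_Task 3 = (1 + 4·2 + 3)/6 = 12/6 = 2; σ²_Task 3 = ((3−1)/6)² = 0.111
te_Task 4 = (4 + 4·7 + 16)/6 = 48/6 = 8; σ²_Task 4 = ((16−4)/6)² = 4.000
te_Task 5 = (2 + 4·4 + 6)/6 = 24/6 = 4; σ²_Task 5 = ((6−2)/6)² = 0.444
te_Task 6 = (1 + 4·2 + 9)/6 = 18/6 = 3; σ²_Task 6 = ((9−1)/6)² = 1.778
te_Task 7 = (10 + 4·14 + 30)/6 = 96/6 = 16; σ²_Task 7 = ((30−10)/6)² = 11.111
te_Task 8 = (1 + 4·2 + 9)/6 = 18/6 = 3; σ²_Task 8 = ((9−1)/6)² = 1.778
te_Task 9 = (2 + 4·3 + 16)/6 = 30/6 = 5; σ²_Task 9 = ((16−2)/6)² = 5.444
te_Task 10 = (3 + 4·5 + 7)/6 = 30/6 = 5; σ²_Task 10 = ((7−3)/6)² = 0.444

Forward pass:
ES_Task 1 = 0; EF_Task 1 = 6
ES_Task 2 = 6; EF_Task 2 = 6+13 = 19
ES_Task 3 = 6; EF_Task 3 = 6+2 = 8
ES_Task 4 = 6; EF_Task 4 = 6+8 = 14
ES_Task 5 = 6; EF_Task 5 = 6+4 = 10
ES_Task 6 = 19; EF_Task 6 = 19+3 = 22
ES_Task 7 = 10; EF_Task 7 = 10+16 = 26
ES_Task 8 = max(EF_Task 1=6, EF_Task 2=19) = 19; EF_Task 8 = 19+3 = 22
ES_Task 9 = max(EF_Task 1=6, EF_Task 4=14) = 14; EF_Task 9 = 14+5 = 19
ES_Task 10 = max(EF_Task 2=19, EF_Task 3=8, EF_Task 6=22, EF_Task 7=26, EF_Task 8=22, EF_Task 9=19) = 26; EF_Task 10 = 26+5 = 31
Expected project duration μ = 31 hours. Critical path: Task 1 → Task 5 → Task 7 → Task 10.

Variance along critical path = 5.444 + 0.444 + 11.111 + 0.444 = 17.444
σ = √17.444 = 4.177 hours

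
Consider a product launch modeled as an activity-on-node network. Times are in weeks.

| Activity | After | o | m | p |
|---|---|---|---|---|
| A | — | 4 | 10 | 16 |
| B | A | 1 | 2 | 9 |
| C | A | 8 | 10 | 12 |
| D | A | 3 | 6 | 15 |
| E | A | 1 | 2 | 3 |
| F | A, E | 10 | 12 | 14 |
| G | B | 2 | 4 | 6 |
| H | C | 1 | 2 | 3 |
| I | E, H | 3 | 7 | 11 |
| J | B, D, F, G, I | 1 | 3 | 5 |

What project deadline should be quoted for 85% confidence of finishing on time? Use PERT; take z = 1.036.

34.7 weeks

te_A = (4 + 4·10 + 16)/6 = 60/6 = 10; σ²_A = ((16−4)/6)² = 4.000
te_B = (1 + 4·2 + 9)/6 = 18/6 = 3; σ²_B = ((9−1)/6)² = 1.778
te_C = (8 + 4·10 + 12)/6 = 60/6 = 10; σ²_C = ((12−8)/6)² = 0.444
te_D = (3 + 4·6 + 15)/6 = 42/6 = 7; σ²_D = ((15−3)/6)² = 4.000
te_E = (1 + 4·2 + 3)/6 = 12/6 = 2; σ²_E = ((3−1)/6)² = 0.111
te_F = (10 + 4·12 + 14)/6 = 72/6 = 12; σ²_F = ((14−10)/6)² = 0.444
te_G = (2 + 4·4 + 6)/6 = 24/6 = 4; σ²_G = ((6−2)/6)² = 0.444
te_H = (1 + 4·2 + 3)/6 = 12/6 = 2; σ²_H = ((3−1)/6)² = 0.111
te_I = (3 + 4·7 + 11)/6 = 42/6 = 7; σ²_I = ((11−3)/6)² = 1.778
te_J = (1 + 4·3 + 5)/6 = 18/6 = 3; σ²_J = ((5−1)/6)² = 0.444

Forward pass:
ES_A = 0; EF_A = 10
ES_B = 10; EF_B = 10+3 = 13
ES_C = 10; EF_C = 10+10 = 20
ES_D = 10; EF_D = 10+7 = 17
ES_E = 10; EF_E = 10+2 = 12
ES_F = max(EF_A=10, EF_E=12) = 12; EF_F = 12+12 = 24
ES_G = 13; EF_G = 13+4 = 17
ES_H = 20; EF_H = 20+2 = 22
ES_I = max(EF_E=12, EF_H=22) = 22; EF_I = 22+7 = 29
ES_J = max(EF_B=13, EF_D=17, EF_F=24, EF_G=17, EF_I=29) = 29; EF_J = 29+3 = 32
Expected project duration μ = 32 weeks. Critical path: A → C → H → I → J.

Variance along critical path = 4.000 + 0.444 + 0.111 + 1.778 + 0.444 = 6.778; σ = 2.603 weeks.
D = μ + z·σ = 32 + 1.036·2.603 = 34.7 weeks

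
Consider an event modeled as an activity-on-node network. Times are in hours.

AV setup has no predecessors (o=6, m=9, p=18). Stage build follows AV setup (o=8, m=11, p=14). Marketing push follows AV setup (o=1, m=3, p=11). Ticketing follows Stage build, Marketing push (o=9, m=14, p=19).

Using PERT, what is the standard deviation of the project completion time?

te_AV setup = (6 + 4·9 + 18)/6 = 60/6 = 10; σ²_AV setup = ((18−6)/6)² = 4.000
te_Stage build = (8 + 4·11 + 14)/6 = 66/6 = 11; σ²_Stage build = ((14−8)/6)² = 1.000
te_Marketing push = (1 + 4·3 + 11)/6 = 24/6 = 4; σ²_Marketing push = ((11−1)/6)² = 2.778
te_Ticketing = (9 + 4·14 + 19)/6 = 84/6 = 14; σ²_Ticketing = ((19−9)/6)² = 2.778

Forward pass:
ES_AV setup = 0; EF_AV setup = 10
ES_Stage build = 10; EF_Stage build = 10+11 = 21
ES_Marketing push = 10; EF_Marketing push = 10+4 = 14
ES_Ticketing = max(EF_Stage build=21, EF_Marketing push=14) = 21; EF_Ticketing = 21+14 = 35
Expected project duration μ = 35 hours. Critical path: AV setup → Stage build → Ticketing.

Variance along critical path = 4.000 + 1.000 + 2.778 = 7.778
σ = √7.778 = 2.789 hours

2.79 hours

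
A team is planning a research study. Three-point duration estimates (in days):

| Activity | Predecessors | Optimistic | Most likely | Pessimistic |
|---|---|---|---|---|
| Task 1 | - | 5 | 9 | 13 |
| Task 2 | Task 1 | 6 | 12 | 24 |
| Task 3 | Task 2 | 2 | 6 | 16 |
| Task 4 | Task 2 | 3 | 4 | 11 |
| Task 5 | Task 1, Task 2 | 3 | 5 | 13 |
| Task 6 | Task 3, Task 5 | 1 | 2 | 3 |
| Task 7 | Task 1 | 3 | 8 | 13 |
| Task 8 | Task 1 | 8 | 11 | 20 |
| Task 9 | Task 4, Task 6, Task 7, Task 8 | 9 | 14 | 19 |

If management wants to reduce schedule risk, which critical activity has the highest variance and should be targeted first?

Task 2

te_Task 1 = (5 + 4·9 + 13)/6 = 54/6 = 9; σ²_Task 1 = ((13−5)/6)² = 1.778
te_Task 2 = (6 + 4·12 + 24)/6 = 78/6 = 13; σ²_Task 2 = ((24−6)/6)² = 9.000
te_Task 3 = (2 + 4·6 + 16)/6 = 42/6 = 7; σ²_Task 3 = ((16−2)/6)² = 5.444
te_Task 4 = (3 + 4·4 + 11)/6 = 30/6 = 5; σ²_Task 4 = ((11−3)/6)² = 1.778
te_Task 5 = (3 + 4·5 + 13)/6 = 36/6 = 6; σ²_Task 5 = ((13−3)/6)² = 2.778
te_Task 6 = (1 + 4·2 + 3)/6 = 12/6 = 2; σ²_Task 6 = ((3−1)/6)² = 0.111
te_Task 7 = (3 + 4·8 + 13)/6 = 48/6 = 8; σ²_Task 7 = ((13−3)/6)² = 2.778
te_Task 8 = (8 + 4·11 + 20)/6 = 72/6 = 12; σ²_Task 8 = ((20−8)/6)² = 4.000
te_Task 9 = (9 + 4·14 + 19)/6 = 84/6 = 14; σ²_Task 9 = ((19−9)/6)² = 2.778

Forward pass:
ES_Task 1 = 0; EF_Task 1 = 9
ES_Task 2 = 9; EF_Task 2 = 9+13 = 22
ES_Task 3 = 22; EF_Task 3 = 22+7 = 29
ES_Task 4 = 22; EF_Task 4 = 22+5 = 27
ES_Task 5 = max(EF_Task 1=9, EF_Task 2=22) = 22; EF_Task 5 = 22+6 = 28
ES_Task 6 = max(EF_Task 3=29, EF_Task 5=28) = 29; EF_Task 6 = 29+2 = 31
ES_Task 7 = 9; EF_Task 7 = 9+8 = 17
ES_Task 8 = 9; EF_Task 8 = 9+12 = 21
ES_Task 9 = max(EF_Task 4=27, EF_Task 6=31, EF_Task 7=17, EF_Task 8=21) = 31; EF_Task 9 = 31+14 = 45
Expected project duration μ = 45 days. Critical path: Task 1 → Task 2 → Task 3 → Task 6 → Task 9.

Variances on critical path: σ²_Task 1=1.778, σ²_Task 2=9.000, σ²_Task 3=5.444, σ²_Task 6=0.111, σ²_Task 9=2.778.
Largest is σ²_Task 2 = 9.000.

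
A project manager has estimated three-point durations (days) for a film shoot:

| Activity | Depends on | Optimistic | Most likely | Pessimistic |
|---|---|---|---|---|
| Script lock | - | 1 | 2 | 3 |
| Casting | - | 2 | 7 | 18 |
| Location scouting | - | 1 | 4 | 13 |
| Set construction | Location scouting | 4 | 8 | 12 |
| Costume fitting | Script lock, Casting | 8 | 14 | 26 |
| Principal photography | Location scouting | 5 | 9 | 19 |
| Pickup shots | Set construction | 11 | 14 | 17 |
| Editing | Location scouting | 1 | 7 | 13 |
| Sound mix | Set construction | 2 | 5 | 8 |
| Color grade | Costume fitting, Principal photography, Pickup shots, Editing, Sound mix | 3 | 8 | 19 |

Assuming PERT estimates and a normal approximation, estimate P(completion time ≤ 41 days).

0.910

te_Script lock = (1 + 4·2 + 3)/6 = 12/6 = 2; σ²_Script lock = ((3−1)/6)² = 0.111
te_Casting = (2 + 4·7 + 18)/6 = 48/6 = 8; σ²_Casting = ((18−2)/6)² = 7.111
te_Location scouting = (1 + 4·4 + 13)/6 = 30/6 = 5; σ²_Location scouting = ((13−1)/6)² = 4.000
te_Set construction = (4 + 4·8 + 12)/6 = 48/6 = 8; σ²_Set construction = ((12−4)/6)² = 1.778
te_Costume fitting = (8 + 4·14 + 26)/6 = 90/6 = 15; σ²_Costume fitting = ((26−8)/6)² = 9.000
te_Principal photography = (5 + 4·9 + 19)/6 = 60/6 = 10; σ²_Principal photography = ((19−5)/6)² = 5.444
te_Pickup shots = (11 + 4·14 + 17)/6 = 84/6 = 14; σ²_Pickup shots = ((17−11)/6)² = 1.000
te_Editing = (1 + 4·7 + 13)/6 = 42/6 = 7; σ²_Editing = ((13−1)/6)² = 4.000
te_Sound mix = (2 + 4·5 + 8)/6 = 30/6 = 5; σ²_Sound mix = ((8−2)/6)² = 1.000
te_Color grade = (3 + 4·8 + 19)/6 = 54/6 = 9; σ²_Color grade = ((19−3)/6)² = 7.111

Forward pass:
ES_Script lock = 0; EF_Script lock = 2
ES_Casting = 0; EF_Casting = 8
ES_Location scouting = 0; EF_Location scouting = 5
ES_Set construction = 5; EF_Set construction = 5+8 = 13
ES_Costume fitting = max(EF_Script lock=2, EF_Casting=8) = 8; EF_Costume fitting = 8+15 = 23
ES_Principal photography = 5; EF_Principal photography = 5+10 = 15
ES_Pickup shots = 13; EF_Pickup shots = 13+14 = 27
ES_Editing = 5; EF_Editing = 5+7 = 12
ES_Sound mix = 13; EF_Sound mix = 13+5 = 18
ES_Color grade = max(EF_Costume fitting=23, EF_Principal photography=15, EF_Pickup shots=27, EF_Editing=12, EF_Sound mix=18) = 27; EF_Color grade = 27+9 = 36
Expected project duration μ = 36 days. Critical path: Location scouting → Set construction → Pickup shots → Color grade.

Variance along critical path = 4.000 + 1.778 + 1.000 + 7.111 = 13.889; σ = √13.889 = 3.727 days.
Z = (41 − 36) / 3.727 = 1.342
P(T ≤ 41) = Φ(1.342) ≈ 0.910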